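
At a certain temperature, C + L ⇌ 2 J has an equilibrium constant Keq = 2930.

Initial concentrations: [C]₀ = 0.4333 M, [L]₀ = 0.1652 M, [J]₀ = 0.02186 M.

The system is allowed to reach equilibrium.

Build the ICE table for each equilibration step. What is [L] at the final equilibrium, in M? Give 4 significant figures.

[L]_eq = 1.5759e-04 M

Q₀ = 0.006676 vs Keq = 2930 ⇒ Q<K, forward
Step 1:
                    C           L           J
  init         0.4333      0.1652     0.02186
  Δ            -0.165      -0.165      0.3301
  eq           0.2683  1.5759e-04      0.3519
  solve Keq expr → x = 0.165; check Q = 2930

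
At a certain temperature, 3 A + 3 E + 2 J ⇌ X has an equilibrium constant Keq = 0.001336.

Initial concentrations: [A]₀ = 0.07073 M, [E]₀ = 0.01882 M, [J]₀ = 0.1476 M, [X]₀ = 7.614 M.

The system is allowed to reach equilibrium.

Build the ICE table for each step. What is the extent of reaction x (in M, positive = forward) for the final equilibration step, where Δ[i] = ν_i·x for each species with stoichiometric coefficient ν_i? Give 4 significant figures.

x = -1.038 M

Q₀ = 1.4817e+11 vs Keq = 0.001336 ⇒ Q>K, reverse
Step 1:
                    A           E           J           X
  Initial     0.07073     0.01882      0.1476       7.614
  Change        3.115       3.115       2.077      -1.038
  Equil         3.186       3.134       2.224       6.576
  solve Keq expr → x = -1.038; check Q = 0.001336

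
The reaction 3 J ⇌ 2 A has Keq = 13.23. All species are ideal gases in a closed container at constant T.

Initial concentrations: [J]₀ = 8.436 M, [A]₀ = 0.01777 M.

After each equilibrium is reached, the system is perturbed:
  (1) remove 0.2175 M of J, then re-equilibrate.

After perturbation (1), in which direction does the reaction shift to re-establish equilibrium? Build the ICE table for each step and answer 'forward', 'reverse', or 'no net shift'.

Direction: reverse

Q₀ = 5.2598e-07 vs Keq = 13.23 ⇒ Q<K, forward
Step 1:
                   J          A
  init         8.436    0.01777
  Δ           -7.227      4.818
  eq           1.209      4.836
  solve Keq expr → x = 2.409; check Q = 13.23
Then remove 0.2175 M of J.
Step 2:
                   J          A
  init        0.9916      4.836
  Δ           0.1957    -0.1304
  eq           1.187      4.705
  solve Keq expr → x = -0.06522; check Q = 13.23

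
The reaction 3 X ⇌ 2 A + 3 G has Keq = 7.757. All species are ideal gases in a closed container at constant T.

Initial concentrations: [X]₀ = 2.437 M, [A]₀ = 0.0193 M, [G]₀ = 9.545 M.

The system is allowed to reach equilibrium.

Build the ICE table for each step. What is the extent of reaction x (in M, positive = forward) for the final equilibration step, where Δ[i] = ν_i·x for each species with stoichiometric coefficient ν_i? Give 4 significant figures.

Q₀ = 0.02238 vs Keq = 7.757 ⇒ Q<K, forward
Step 1:
                  X         A         G
  Initial     2.437    0.0193     9.545
  Change     -0.369     0.246     0.369
  Equil       2.068    0.2653     9.914
  solve Keq expr → x = 0.123; check Q = 7.757

x = 0.123 M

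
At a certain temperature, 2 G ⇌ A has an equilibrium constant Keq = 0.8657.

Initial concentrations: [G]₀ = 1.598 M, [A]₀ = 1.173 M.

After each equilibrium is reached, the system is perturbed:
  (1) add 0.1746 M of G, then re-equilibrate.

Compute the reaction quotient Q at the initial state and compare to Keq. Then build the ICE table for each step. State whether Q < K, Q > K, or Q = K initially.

Q₀ = 0.4594; Q < K (proceeds forward)

Q₀ = 0.4594 vs Keq = 0.8657 ⇒ Q<K, forward
Step 1:
                  G         A
  Initial     1.598     1.173
  Change    -0.3501    0.1751
  Equil       1.248     1.348
  solve Keq expr → x = 0.1751; check Q = 0.8657
Then add 0.1746 M of G.
Step 2:
                  G         A
  Initial     1.422     1.348
  Change    -0.1421   0.07107
  Equil        1.28     1.419
  solve Keq expr → x = 0.07107; check Q = 0.8657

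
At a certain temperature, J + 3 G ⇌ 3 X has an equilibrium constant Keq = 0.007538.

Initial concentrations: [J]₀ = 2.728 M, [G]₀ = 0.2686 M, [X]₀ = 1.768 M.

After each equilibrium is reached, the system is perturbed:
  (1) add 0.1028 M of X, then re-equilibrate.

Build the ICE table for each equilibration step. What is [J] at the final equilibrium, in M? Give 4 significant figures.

[J]_eq = 3.192 M

Q₀ = 104.5 vs Keq = 0.007538 ⇒ Q>K, reverse
Step 1:
                  J         G         X
  Initial     2.728    0.2686     1.768
  Change     0.4376     1.313    -1.313
  Equil       3.166     1.581    0.4553
  solve Keq expr → x = -0.4376; check Q = 0.007538
Then add 0.1028 M of X.
Step 2:
                  J         G         X
  Initial     3.166     1.581    0.5581
  Change    0.02627    0.0788   -0.0788
  Equil       3.192      1.66    0.4793
  solve Keq expr → x = -0.02627; check Q = 0.007538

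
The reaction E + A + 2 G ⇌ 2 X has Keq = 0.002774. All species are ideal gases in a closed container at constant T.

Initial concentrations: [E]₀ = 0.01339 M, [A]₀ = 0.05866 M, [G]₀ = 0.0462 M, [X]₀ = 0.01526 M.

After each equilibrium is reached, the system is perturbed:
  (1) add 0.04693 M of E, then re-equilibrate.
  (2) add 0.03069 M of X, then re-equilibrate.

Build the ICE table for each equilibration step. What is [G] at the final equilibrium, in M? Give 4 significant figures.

Q₀ = 138.9 vs Keq = 0.002774 ⇒ Q>K, reverse
Step 1:
                    E           A           G           X
  I           0.01339     0.05866      0.0462     0.01526
  C           0.00757     0.00757     0.01514    -0.01514
  E           0.02096     0.06623     0.06134  1.2037e-04
  solve Keq expr → x = -0.00757; check Q = 0.002774
Then add 0.04693 M of E.
Step 2:
                    E           A           G           X
  I           0.06789     0.06623     0.06134  1.2037e-04
  C       -4.7885e-05 -4.7885e-05 -9.5771e-05  9.5771e-05
  E           0.06784     0.06618     0.06124  2.1614e-04
  solve Keq expr → x = 4.7885e-05; check Q = 0.002774
Then add 0.03069 M of X.
Step 3:
                    E           A           G           X
  I           0.06784     0.06618     0.06124     0.03091
  C           0.01525     0.01525     0.03051    -0.03051
  E            0.0831     0.08144     0.09175  3.9753e-04
  solve Keq expr → x = -0.01525; check Q = 0.002774

[G]_eq = 0.09175 M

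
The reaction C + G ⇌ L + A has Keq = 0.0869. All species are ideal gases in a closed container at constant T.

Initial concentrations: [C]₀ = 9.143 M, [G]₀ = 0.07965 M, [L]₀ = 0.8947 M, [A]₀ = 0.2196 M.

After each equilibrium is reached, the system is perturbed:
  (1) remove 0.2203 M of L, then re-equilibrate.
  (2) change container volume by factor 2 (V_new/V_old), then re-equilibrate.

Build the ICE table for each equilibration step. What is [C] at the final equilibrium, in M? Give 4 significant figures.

[C]_eq = 4.597 M

Q₀ = 0.2698 vs Keq = 0.0869 ⇒ Q>K, reverse
Step 1:
                  C         G         L         A
  I           9.143   0.07965    0.8947    0.2196
  C           0.072     0.072    -0.072    -0.072
  E           9.215    0.1516    0.8227    0.1476
  solve Keq expr → x = -0.072; check Q = 0.0869
Then remove 0.2203 M of L.
Step 2:
                  C         G         L         A
  I           9.215    0.1516    0.6024    0.1476
  C        -0.02055  -0.02055   0.02055   0.02055
  E           9.194    0.1311    0.6229    0.1681
  solve Keq expr → x = 0.02055; check Q = 0.0869
Then change container volume by factor 2 (V_new/V_old).
Step 3:
                  C         G         L         A
  I           4.597   0.06555    0.3115   0.08407
  C               0         0         0         0
  E           4.597   0.06555    0.3115   0.08407
  solve Keq expr → x = 0; check Q = 0.0869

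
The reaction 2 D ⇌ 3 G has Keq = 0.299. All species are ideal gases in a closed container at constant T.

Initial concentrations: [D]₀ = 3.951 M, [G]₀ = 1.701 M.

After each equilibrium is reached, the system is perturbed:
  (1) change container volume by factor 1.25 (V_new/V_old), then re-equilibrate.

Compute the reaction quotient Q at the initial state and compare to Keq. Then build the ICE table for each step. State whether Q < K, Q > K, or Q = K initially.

Q₀ = 0.3153 vs Keq = 0.299 ⇒ Q>K, reverse
Step 1:
                    D           G
  Initial       3.951       1.701
  Change      0.01672    -0.02509
  Equil         3.968       1.676
  solve Keq expr → x = -0.008362; check Q = 0.299
Then change container volume by factor 1.25 (V_new/V_old).
Step 2:
                    D           G
  Initial       3.174       1.341
  Change     -0.05738     0.08607
  Equil         3.117       1.427
  solve Keq expr → x = 0.02869; check Q = 0.299

Q₀ = 0.3153; Q > K (proceeds reverse)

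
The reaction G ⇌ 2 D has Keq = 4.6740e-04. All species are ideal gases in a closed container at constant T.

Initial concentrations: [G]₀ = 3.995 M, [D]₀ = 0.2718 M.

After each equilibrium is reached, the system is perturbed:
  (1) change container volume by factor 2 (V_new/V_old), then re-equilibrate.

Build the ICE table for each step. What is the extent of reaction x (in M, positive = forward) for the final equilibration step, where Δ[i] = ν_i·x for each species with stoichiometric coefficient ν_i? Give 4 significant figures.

x = 0.004521 M

Q₀ = 0.01849 vs Keq = 4.6740e-04 ⇒ Q>K, reverse
Step 1:
                  G         D
  init        3.995    0.2718
  Δ           0.114    -0.228
  eq          4.109   0.04382
  solve Keq expr → x = -0.114; check Q = 4.6740e-04
Then change container volume by factor 2 (V_new/V_old).
Step 2:
                  G         D
  init        2.054   0.02191
  Δ       -0.004521  0.009042
  eq           2.05   0.03095
  solve Keq expr → x = 0.004521; check Q = 4.6740e-04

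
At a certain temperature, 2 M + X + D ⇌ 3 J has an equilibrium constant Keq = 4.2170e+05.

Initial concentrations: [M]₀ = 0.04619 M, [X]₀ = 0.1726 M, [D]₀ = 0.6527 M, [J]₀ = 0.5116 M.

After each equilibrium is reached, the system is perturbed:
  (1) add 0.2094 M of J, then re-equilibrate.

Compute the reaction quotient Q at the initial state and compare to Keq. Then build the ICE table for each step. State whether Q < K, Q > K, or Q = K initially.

Q₀ = 557.1; Q < K (proceeds forward)

Q₀ = 557.1 vs Keq = 4.2170e+05 ⇒ Q<K, forward
Step 1:
                  M         X         D         J
  init      0.04619    0.1726    0.6527    0.5116
  Δ          -0.044    -0.022    -0.022   0.06599
  eq       0.002193    0.1506    0.6307    0.5776
  solve Keq expr → x = 0.022; check Q = 4.2170e+05
Then add 0.2094 M of J.
Step 2:
                  M         X         D         J
  init     0.002193    0.1506    0.6307     0.787
  Δ        0.001273 6.3666e-04 6.3666e-04  -0.00191
  eq       0.003467    0.1512    0.6313    0.7851
  solve Keq expr → x = -6.3666e-04; check Q = 4.2170e+05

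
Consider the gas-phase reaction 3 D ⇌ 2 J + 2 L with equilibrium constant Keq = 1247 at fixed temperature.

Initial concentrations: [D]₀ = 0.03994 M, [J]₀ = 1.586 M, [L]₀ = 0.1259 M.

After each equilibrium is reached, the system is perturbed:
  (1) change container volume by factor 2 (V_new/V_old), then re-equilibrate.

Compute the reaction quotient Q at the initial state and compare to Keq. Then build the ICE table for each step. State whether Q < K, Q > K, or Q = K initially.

Q₀ = 625.8; Q < K (proceeds forward)

Q₀ = 625.8 vs Keq = 1247 ⇒ Q<K, forward
Step 1:
                    D           J           L
  init        0.03994       1.586      0.1259
  Δ         -0.007319    0.004879    0.004879
  eq          0.03262       1.591      0.1308
  solve Keq expr → x = 0.00244; check Q = 1247
Then change container volume by factor 2 (V_new/V_old).
Step 2:
                    D           J           L
  init        0.01631      0.7954     0.06539
  Δ         -0.003073    0.002049    0.002049
  eq          0.01324      0.7975     0.06744
  solve Keq expr → x = 0.001024; check Q = 1247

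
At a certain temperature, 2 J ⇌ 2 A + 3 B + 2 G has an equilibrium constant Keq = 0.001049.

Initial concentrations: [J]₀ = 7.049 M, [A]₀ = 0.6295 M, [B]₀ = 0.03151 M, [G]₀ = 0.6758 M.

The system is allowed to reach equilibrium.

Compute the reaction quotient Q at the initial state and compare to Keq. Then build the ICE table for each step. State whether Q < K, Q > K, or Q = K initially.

Q₀ = 1.1395e-07; Q < K (proceeds forward)

Q₀ = 1.1395e-07 vs Keq = 0.001049 ⇒ Q<K, forward
Step 1:
                  J         A         B         G
  Initial     7.049    0.6295   0.03151    0.6758
  Change    -0.2554    0.2554    0.3831    0.2554
  Equil       6.794    0.8849    0.4147    0.9312
  solve Keq expr → x = 0.1277; check Q = 0.001049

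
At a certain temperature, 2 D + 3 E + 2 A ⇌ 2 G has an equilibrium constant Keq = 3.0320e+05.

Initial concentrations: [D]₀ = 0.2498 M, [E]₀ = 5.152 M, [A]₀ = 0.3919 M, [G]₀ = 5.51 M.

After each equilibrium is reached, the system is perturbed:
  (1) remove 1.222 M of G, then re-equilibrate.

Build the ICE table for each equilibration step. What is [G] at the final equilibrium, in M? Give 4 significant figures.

[G]_eq = 4.532 M

Q₀ = 23.17 vs Keq = 3.0320e+05 ⇒ Q<K, forward
Step 1:
                  D         E         A         G
  Initial    0.2498     5.152    0.3919      5.51
  Change    -0.2431   -0.3646   -0.2431    0.2431
  Equil    0.006703     4.787    0.1488     5.753
  solve Keq expr → x = 0.1215; check Q = 3.0320e+05
Then remove 1.222 M of G.
Step 2:
                  D         E         A         G
  Initial  0.006703     4.787    0.1488     4.531
  Change   -0.00137 -0.002055  -0.00137   0.00137
  Equil    0.005333     4.785    0.1474     4.532
  solve Keq expr → x = 6.8486e-04; check Q = 3.0320e+05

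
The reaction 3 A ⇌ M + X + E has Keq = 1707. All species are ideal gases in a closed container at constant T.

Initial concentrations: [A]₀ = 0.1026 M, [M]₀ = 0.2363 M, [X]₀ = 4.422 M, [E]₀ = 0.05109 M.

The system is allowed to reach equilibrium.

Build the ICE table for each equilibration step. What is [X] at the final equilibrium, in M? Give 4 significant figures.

[X]_eq = 4.444 M

Q₀ = 49.43 vs Keq = 1707 ⇒ Q<K, forward
Step 1:
                  A         M         X         E
  init       0.1026    0.2363     4.422   0.05109
  Δ        -0.06597   0.02199   0.02199   0.02199
  eq        0.03663    0.2583     4.444   0.07308
  solve Keq expr → x = 0.02199; check Q = 1707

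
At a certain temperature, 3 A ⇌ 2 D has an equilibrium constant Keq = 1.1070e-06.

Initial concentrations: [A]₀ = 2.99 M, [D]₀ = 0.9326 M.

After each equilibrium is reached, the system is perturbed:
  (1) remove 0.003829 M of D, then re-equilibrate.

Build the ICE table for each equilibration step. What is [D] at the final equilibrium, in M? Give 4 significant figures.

[D]_eq = 0.009607 M

Q₀ = 0.03254 vs Keq = 1.1070e-06 ⇒ Q>K, reverse
Step 1:
                    A           D
  init           2.99      0.9326
  Δ             1.384      -0.923
  eq            4.374    0.009626
  solve Keq expr → x = -0.4615; check Q = 1.1070e-06
Then remove 0.003829 M of D.
Step 2:
                    A           D
  init          4.374    0.005797
  Δ         -0.005715     0.00381
  eq            4.369    0.009607
  solve Keq expr → x = 0.001905; check Q = 1.1070e-06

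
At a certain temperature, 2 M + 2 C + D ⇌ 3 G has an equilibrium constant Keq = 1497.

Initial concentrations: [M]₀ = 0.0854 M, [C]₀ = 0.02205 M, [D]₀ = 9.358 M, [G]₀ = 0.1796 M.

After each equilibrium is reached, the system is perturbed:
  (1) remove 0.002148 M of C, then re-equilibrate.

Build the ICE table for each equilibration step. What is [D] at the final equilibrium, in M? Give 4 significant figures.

[D]_eq = 9.353 M

Q₀ = 174.6 vs Keq = 1497 ⇒ Q<K, forward
Step 1:
                   M          C          D          G
  init        0.0854    0.02205      9.358     0.1796
  Δ         -0.01195   -0.01195  -0.005974    0.01792
  eq         0.07345     0.0101      9.352     0.1975
  solve Keq expr → x = 0.005974; check Q = 1497
Then remove 0.002148 M of C.
Step 2:
                   M          C          D          G
  init       0.07345   0.007953      9.352     0.1975
  Δ         0.001723   0.001723 8.6149e-04  -0.002584
  eq         0.07517   0.009676      9.353     0.1949
  solve Keq expr → x = -8.6149e-04; check Q = 1497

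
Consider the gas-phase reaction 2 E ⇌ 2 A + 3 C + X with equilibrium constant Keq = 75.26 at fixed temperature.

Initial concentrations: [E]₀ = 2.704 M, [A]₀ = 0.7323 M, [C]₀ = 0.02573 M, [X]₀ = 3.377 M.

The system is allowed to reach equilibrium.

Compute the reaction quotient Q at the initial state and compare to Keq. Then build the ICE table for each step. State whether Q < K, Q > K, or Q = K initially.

Q₀ = 4.2191e-06 vs Keq = 75.26 ⇒ Q<K, forward
Step 1:
                    E           A           C           X
  init          2.704      0.7323     0.02573       3.377
  Δ             -1.33        1.33       1.996      0.6652
  eq            1.374       2.063       2.021       4.042
  solve Keq expr → x = 0.6652; check Q = 75.26

Q₀ = 4.2191e-06; Q < K (proceeds forward)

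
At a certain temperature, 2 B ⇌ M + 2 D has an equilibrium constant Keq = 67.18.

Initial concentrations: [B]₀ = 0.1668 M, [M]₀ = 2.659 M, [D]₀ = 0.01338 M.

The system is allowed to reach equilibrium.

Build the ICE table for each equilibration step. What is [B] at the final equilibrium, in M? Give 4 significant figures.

[B]_eq = 0.03022 M

Q₀ = 0.01711 vs Keq = 67.18 ⇒ Q<K, forward
Step 1:
                  B         M         D
  I          0.1668     2.659   0.01338
  C         -0.1366   0.06829    0.1366
  E         0.03022     2.727      0.15
  solve Keq expr → x = 0.06829; check Q = 67.18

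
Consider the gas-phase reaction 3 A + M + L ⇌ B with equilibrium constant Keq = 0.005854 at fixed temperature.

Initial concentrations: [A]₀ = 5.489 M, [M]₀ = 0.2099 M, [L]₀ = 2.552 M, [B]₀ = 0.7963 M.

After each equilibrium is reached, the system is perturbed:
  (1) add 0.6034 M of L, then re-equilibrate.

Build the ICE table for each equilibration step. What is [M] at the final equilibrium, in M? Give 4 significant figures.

Q₀ = 0.008989 vs Keq = 0.005854 ⇒ Q>K, reverse
Step 1:
                   A          M          L          B
  Initial      5.489     0.2099      2.552     0.7963
  Change      0.1711    0.05703    0.05703   -0.05703
  Equil         5.66     0.2669      2.609     0.7393
  solve Keq expr → x = -0.05703; check Q = 0.005854
Then add 0.6034 M of L.
Step 2:
                   A          M          L          B
  Initial       5.66     0.2669      3.212     0.7393
  Change    -0.08661   -0.02887   -0.02887    0.02887
  Equil        5.573     0.2381      3.184     0.7681
  solve Keq expr → x = 0.02887; check Q = 0.005854

[M]_eq = 0.2381 M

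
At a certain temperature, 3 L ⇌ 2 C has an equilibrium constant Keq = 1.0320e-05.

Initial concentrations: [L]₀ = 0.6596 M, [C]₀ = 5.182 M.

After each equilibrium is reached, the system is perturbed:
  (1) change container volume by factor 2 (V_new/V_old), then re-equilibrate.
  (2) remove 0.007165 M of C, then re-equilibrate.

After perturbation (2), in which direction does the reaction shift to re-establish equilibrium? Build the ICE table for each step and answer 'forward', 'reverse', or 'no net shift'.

Direction: forward

Q₀ = 93.57 vs Keq = 1.0320e-05 ⇒ Q>K, reverse
Step 1:
                   L          C
  init        0.6596      5.182
  Δ            7.657     -5.105
  eq           8.317    0.07705
  solve Keq expr → x = -2.552; check Q = 1.0320e-05
Then change container volume by factor 2 (V_new/V_old).
Step 2:
                   L          C
  init         4.159    0.03853
  Δ          0.01668   -0.01112
  eq           4.175    0.02741
  solve Keq expr → x = -0.00556; check Q = 1.0320e-05
Then remove 0.007165 M of C.
Step 3:
                   L          C
  init         4.175    0.02024
  Δ         -0.01059   0.007061
  eq           4.165     0.0273
  solve Keq expr → x = 0.00353; check Q = 1.0320e-05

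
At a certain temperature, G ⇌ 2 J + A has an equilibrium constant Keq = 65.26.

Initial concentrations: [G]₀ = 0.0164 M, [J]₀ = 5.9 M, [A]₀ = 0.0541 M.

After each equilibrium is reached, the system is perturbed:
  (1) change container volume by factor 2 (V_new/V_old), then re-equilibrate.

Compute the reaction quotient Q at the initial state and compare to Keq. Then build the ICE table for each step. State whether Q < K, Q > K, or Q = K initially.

Q₀ = 114.8; Q > K (proceeds reverse)

Q₀ = 114.8 vs Keq = 65.26 ⇒ Q>K, reverse
Step 1:
                   G          J          A
  Initial     0.0164        5.9     0.0541
  Change    0.008037   -0.01607  -0.008037
  Equil      0.02444      5.884    0.04606
  solve Keq expr → x = -0.008037; check Q = 65.26
Then change container volume by factor 2 (V_new/V_old).
Step 2:
                   G          J          A
  Initial    0.01222      2.942    0.02303
  Change   -0.008051     0.0161   0.008051
  Equil     0.004168      2.958    0.03108
  solve Keq expr → x = 0.008051; check Q = 65.26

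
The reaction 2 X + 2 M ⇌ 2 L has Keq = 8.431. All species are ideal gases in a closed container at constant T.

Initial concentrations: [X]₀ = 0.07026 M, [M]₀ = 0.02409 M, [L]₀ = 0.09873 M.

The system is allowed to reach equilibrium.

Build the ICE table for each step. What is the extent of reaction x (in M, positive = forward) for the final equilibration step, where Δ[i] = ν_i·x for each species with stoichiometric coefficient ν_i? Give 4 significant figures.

Q₀ = 3403 vs Keq = 8.431 ⇒ Q>K, reverse
Step 1:
                    X           M           L
  init        0.07026     0.02409     0.09873
  Δ           0.06424     0.06424    -0.06424
  eq           0.1345     0.08833     0.03449
  solve Keq expr → x = -0.03212; check Q = 8.431

x = -0.03212 M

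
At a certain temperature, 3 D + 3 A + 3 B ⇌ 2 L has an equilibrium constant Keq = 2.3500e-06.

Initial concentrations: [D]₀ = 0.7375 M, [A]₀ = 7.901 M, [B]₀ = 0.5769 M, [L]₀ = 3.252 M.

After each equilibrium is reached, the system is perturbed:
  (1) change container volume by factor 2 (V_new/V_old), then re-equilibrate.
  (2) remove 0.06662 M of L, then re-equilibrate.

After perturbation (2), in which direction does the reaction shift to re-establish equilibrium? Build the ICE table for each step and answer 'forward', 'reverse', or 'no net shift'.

Q₀ = 0.2784 vs Keq = 2.3500e-06 ⇒ Q>K, reverse
Step 1:
                  D         A         B         L
  I          0.7375     7.901    0.5769     3.252
  C           2.487     2.487     2.487    -1.658
  E           3.225     10.39     3.064     1.594
  solve Keq expr → x = -0.829; check Q = 2.3500e-06
Then change container volume by factor 2 (V_new/V_old).
Step 2:
                  D         A         B         L
  I           1.612     5.194     1.532     0.797
  C          0.7672    0.7672    0.7672   -0.5115
  E           2.379     5.961     2.299    0.2855
  solve Keq expr → x = -0.2557; check Q = 2.3500e-06
Then remove 0.06662 M of L.
Step 3:
                  D         A         B         L
  I           2.379     5.961     2.299    0.2189
  C        -0.06114  -0.06114  -0.06114   0.04076
  E           2.318       5.9     2.238    0.2597
  solve Keq expr → x = 0.02038; check Q = 2.3500e-06

Direction: forward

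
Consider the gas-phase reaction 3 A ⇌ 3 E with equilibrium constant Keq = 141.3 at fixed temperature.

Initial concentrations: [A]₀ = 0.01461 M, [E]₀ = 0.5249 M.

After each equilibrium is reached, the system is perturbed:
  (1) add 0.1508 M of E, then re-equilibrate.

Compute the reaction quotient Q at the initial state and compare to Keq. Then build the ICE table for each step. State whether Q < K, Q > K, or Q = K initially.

Q₀ = 4.6374e+04; Q > K (proceeds reverse)

Q₀ = 4.6374e+04 vs Keq = 141.3 ⇒ Q>K, reverse
Step 1:
                  A         E
  init      0.01461    0.5249
  Δ         0.07229  -0.07229
  eq         0.0869    0.4526
  solve Keq expr → x = -0.0241; check Q = 141.3
Then add 0.1508 M of E.
Step 2:
                  A         E
  init       0.0869    0.6034
  Δ         0.02429  -0.02429
  eq         0.1112    0.5791
  solve Keq expr → x = -0.008096; check Q = 141.3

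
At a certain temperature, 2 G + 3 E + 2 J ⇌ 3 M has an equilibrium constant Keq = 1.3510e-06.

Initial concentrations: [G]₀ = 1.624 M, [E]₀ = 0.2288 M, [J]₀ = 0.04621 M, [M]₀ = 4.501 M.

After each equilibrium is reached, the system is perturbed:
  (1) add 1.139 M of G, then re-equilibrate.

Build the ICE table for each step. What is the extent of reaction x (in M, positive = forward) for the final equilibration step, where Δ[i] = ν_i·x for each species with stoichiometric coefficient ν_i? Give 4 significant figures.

x = 0.01289 M

Q₀ = 1.3518e+06 vs Keq = 1.3510e-06 ⇒ Q>K, reverse
Step 1:
                   G          E          J          M
  I            1.624     0.2288    0.04621      4.501
  C            2.821      4.232      2.821     -4.232
  E            4.445      4.461      2.867     0.2691
  solve Keq expr → x = -1.411; check Q = 1.3510e-06
Then add 1.139 M of G.
Step 2:
                   G          E          J          M
  I            5.584      4.461      2.867     0.2691
  C         -0.02578   -0.03867   -0.02578    0.03867
  E            5.558      4.422      2.842     0.3078
  solve Keq expr → x = 0.01289; check Q = 1.3510e-06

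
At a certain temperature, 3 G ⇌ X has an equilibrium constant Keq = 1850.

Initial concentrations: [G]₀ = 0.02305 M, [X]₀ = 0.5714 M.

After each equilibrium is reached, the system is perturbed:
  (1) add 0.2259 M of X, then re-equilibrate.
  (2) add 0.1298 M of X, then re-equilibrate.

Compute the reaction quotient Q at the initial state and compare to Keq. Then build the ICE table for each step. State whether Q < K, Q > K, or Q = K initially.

Q₀ = 4.6658e+04 vs Keq = 1850 ⇒ Q>K, reverse
Step 1:
                    G           X
  I           0.02305      0.5714
  C           0.04396    -0.01465
  E           0.06701      0.5567
  solve Keq expr → x = -0.01465; check Q = 1850
Then add 0.2259 M of X.
Step 2:
                    G           X
  I           0.06701      0.7826
  C          0.007971   -0.002657
  E           0.07498        0.78
  solve Keq expr → x = -0.002657; check Q = 1850
Then add 0.1298 M of X.
Step 3:
                    G           X
  I           0.07498      0.9098
  C           0.00391   -0.001303
  E           0.07889      0.9085
  solve Keq expr → x = -0.001303; check Q = 1850

Q₀ = 4.6658e+04; Q > K (proceeds reverse)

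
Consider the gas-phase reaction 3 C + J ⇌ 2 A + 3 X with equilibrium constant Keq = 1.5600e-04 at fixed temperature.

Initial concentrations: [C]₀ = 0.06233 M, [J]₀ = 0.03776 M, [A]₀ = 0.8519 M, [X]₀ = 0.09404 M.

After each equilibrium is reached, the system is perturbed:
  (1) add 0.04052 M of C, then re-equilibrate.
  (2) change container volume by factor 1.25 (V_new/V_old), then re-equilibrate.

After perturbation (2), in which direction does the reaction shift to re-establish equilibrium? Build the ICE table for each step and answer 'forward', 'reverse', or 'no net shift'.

Direction: forward

Q₀ = 66.01 vs Keq = 1.5600e-04 ⇒ Q>K, reverse
Step 1:
                    C           J           A           X
  Initial     0.06233     0.03776      0.8519     0.09404
  Change      0.09013     0.03004    -0.06009    -0.09013
  Equil        0.1525      0.0678      0.7918     0.00391
  solve Keq expr → x = -0.03004; check Q = 1.5600e-04
Then add 0.04052 M of C.
Step 2:
                    C           J           A           X
  Initial       0.193      0.0678      0.7918     0.00391
  Change    -0.001003 -3.3422e-04  6.6843e-04    0.001003
  Equil         0.192     0.06747      0.7925    0.004913
  solve Keq expr → x = 3.3422e-04; check Q = 1.5600e-04
Then change container volume by factor 1.25 (V_new/V_old).
Step 3:
                    C           J           A           X
  Initial      0.1536     0.05398       0.634     0.00393
  Change  -2.9203e-04 -9.7343e-05  1.9469e-04  2.9203e-04
  Equil        0.1533     0.05388      0.6342    0.004222
  solve Keq expr → x = 9.7343e-05; check Q = 1.5600e-04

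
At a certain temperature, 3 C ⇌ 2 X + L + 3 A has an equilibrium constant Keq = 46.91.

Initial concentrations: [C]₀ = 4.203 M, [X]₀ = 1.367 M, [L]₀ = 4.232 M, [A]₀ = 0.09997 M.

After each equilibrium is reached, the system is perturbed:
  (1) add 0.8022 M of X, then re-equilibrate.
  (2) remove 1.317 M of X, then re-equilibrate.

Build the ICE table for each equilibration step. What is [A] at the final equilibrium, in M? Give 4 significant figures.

[A]_eq = 2.343 M

Q₀ = 1.0642e-04 vs Keq = 46.91 ⇒ Q<K, forward
Step 1:
                   C          X          L          A
  I            4.203      1.367      4.232    0.09997
  C           -2.124      1.416     0.7082      2.124
  E            2.079      2.783       4.94      2.224
  solve Keq expr → x = 0.7082; check Q = 46.91
Then add 0.8022 M of X.
Step 2:
                   C          X          L          A
  I            2.079      3.586       4.94      2.224
  C           0.1566    -0.1044   -0.05219    -0.1566
  E            2.235      3.481      4.888      2.068
  solve Keq expr → x = -0.05219; check Q = 46.91
Then remove 1.317 M of X.
Step 3:
                   C          X          L          A
  I            2.235      2.164      4.888      2.068
  C          -0.2753     0.1835    0.09176     0.2753
  E             1.96      2.348       4.98      2.343
  solve Keq expr → x = 0.09176; check Q = 46.91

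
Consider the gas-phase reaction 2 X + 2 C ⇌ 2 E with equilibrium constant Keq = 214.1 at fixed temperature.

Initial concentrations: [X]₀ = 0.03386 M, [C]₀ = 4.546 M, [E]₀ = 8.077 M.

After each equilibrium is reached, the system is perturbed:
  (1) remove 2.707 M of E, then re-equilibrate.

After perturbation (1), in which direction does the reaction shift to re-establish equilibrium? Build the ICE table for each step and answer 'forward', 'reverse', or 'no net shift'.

Q₀ = 2753 vs Keq = 214.1 ⇒ Q>K, reverse
Step 1:
                   X          C          E
  I          0.03386      4.546      8.077
  C          0.08412    0.08412   -0.08412
  E            0.118       4.63      7.993
  solve Keq expr → x = -0.04206; check Q = 214.1
Then remove 2.707 M of E.
Step 2:
                   X          C          E
  I            0.118       4.63      5.286
  C         -0.03872   -0.03872    0.03872
  E          0.07926      4.591      5.325
  solve Keq expr → x = 0.01936; check Q = 214.1

Direction: forward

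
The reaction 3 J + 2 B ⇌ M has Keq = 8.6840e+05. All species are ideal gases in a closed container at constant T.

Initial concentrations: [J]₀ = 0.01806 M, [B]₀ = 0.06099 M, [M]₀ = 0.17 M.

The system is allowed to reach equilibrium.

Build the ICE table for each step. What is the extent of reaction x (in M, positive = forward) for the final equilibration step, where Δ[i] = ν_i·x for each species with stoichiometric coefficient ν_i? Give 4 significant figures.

Q₀ = 7.7585e+06 vs Keq = 8.6840e+05 ⇒ Q>K, reverse
Step 1:
                  J         B         M
  init      0.01806   0.06099      0.17
  Δ         0.01538   0.01026 -0.005128
  eq        0.03344   0.07125    0.1649
  solve Keq expr → x = -0.005128; check Q = 8.6840e+05

x = -0.005128 M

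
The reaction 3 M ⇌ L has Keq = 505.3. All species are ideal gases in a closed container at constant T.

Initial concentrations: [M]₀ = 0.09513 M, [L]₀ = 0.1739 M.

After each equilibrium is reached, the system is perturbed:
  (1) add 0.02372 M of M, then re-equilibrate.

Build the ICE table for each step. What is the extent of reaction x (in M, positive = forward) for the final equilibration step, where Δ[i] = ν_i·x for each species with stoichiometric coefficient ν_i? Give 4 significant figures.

x = 0.007582 M

Q₀ = 202 vs Keq = 505.3 ⇒ Q<K, forward
Step 1:
                  M         L
  init      0.09513    0.1739
  Δ        -0.02399  0.007998
  eq        0.07114    0.1819
  solve Keq expr → x = 0.007998; check Q = 505.3
Then add 0.02372 M of M.
Step 2:
                  M         L
  init      0.09486    0.1819
  Δ        -0.02275  0.007582
  eq        0.07211    0.1895
  solve Keq expr → x = 0.007582; check Q = 505.3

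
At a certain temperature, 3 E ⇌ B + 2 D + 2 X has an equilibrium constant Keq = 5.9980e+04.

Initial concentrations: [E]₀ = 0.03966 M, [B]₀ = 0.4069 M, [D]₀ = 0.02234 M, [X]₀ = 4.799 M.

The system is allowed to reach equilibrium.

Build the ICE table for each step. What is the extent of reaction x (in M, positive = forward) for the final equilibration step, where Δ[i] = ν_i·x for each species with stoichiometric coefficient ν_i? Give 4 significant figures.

Q₀ = 74.97 vs Keq = 5.9980e+04 ⇒ Q<K, forward
Step 1:
                  E         B         D         X
  I         0.03966    0.4069   0.02234     4.799
  C        -0.03284   0.01095    0.0219    0.0219
  E        0.006817    0.4178   0.04424     4.821
  solve Keq expr → x = 0.01095; check Q = 5.9980e+04

x = 0.01095 M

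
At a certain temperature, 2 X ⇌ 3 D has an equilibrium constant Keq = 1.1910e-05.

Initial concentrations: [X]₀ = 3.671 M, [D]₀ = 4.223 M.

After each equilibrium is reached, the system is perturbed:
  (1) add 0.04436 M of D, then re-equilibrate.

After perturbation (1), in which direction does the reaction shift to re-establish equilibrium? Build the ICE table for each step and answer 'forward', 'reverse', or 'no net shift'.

Q₀ = 5.588 vs Keq = 1.1910e-05 ⇒ Q>K, reverse
Step 1:
                   X          D
  I            3.671      4.223
  C            2.763     -4.144
  E            6.434      0.079
  solve Keq expr → x = -1.381; check Q = 1.1910e-05
Then add 0.04436 M of D.
Step 2:
                   X          D
  I            6.434     0.1234
  C          0.02941   -0.04412
  E            6.463    0.07924
  solve Keq expr → x = -0.01471; check Q = 1.1910e-05

Direction: reverse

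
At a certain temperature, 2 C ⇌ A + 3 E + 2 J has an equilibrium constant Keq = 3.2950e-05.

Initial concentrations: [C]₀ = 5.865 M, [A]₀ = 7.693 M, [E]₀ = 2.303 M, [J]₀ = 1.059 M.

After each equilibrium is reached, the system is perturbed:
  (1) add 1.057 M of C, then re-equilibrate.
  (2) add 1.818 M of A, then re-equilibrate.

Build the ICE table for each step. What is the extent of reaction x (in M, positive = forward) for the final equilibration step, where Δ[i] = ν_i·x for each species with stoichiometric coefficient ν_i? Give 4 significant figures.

Q₀ = 3.064 vs Keq = 3.2950e-05 ⇒ Q>K, reverse
Step 1:
                    C           A           E           J
  Initial       5.865       7.693       2.303       1.059
  Change        1.036     -0.5181      -1.554      -1.036
  Equil         6.901       7.175      0.7487     0.02283
  solve Keq expr → x = -0.5181; check Q = 3.2950e-05
Then add 1.057 M of C.
Step 2:
                    C           A           E           J
  Initial       7.958       7.175      0.7487     0.02283
  Change    -0.003229    0.001615    0.004844    0.003229
  Equil         7.955       7.177      0.7536     0.02606
  solve Keq expr → x = 0.001615; check Q = 3.2950e-05
Then add 1.818 M of A.
Step 3:
                    C           A           E           J
  Initial       7.955       8.995      0.7536     0.02606
  Change     0.002591   -0.001296   -0.003887   -0.002591
  Equil         7.958       8.993      0.7497     0.02346
  solve Keq expr → x = -0.001296; check Q = 3.2950e-05

x = -0.001296 M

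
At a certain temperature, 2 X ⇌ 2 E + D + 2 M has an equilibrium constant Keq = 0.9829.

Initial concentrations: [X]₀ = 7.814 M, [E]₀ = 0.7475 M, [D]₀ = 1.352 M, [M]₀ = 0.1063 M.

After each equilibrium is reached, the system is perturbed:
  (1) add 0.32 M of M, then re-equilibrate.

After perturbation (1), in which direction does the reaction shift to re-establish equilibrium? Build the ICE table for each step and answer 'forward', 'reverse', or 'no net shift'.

Q₀ = 1.3980e-04 vs Keq = 0.9829 ⇒ Q<K, forward
Step 1:
                  X         E         D         M
  Initial     7.814    0.7475     1.352    0.1063
  Change     -1.637     1.637    0.8185     1.637
  Equil       6.177     2.384      2.17     1.743
  solve Keq expr → x = 0.8185; check Q = 0.9829
Then add 0.32 M of M.
Step 2:
                  X         E         D         M
  Initial     6.177     2.384      2.17     2.063
  Change     0.1392   -0.1392  -0.06958   -0.1392
  Equil       6.316     2.245     2.101     1.924
  solve Keq expr → x = -0.06958; check Q = 0.9829

Direction: reverse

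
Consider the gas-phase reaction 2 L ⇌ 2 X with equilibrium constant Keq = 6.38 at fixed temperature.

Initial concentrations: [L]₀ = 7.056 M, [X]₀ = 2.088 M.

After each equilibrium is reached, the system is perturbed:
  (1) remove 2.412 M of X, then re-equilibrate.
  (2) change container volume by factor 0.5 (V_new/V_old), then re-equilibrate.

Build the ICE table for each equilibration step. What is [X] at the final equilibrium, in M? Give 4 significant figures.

Q₀ = 0.08757 vs Keq = 6.38 ⇒ Q<K, forward
Step 1:
                   L          X
  init         7.056      2.088
  Δ           -4.463      4.463
  eq           2.593      6.551
  solve Keq expr → x = 2.231; check Q = 6.38
Then remove 2.412 M of X.
Step 2:
                   L          X
  init         2.593      4.139
  Δ          -0.6841     0.6841
  eq           1.909      4.823
  solve Keq expr → x = 0.342; check Q = 6.38
Then change container volume by factor 0.5 (V_new/V_old).
Step 3:
                   L          X
  init         3.819      9.645
  Δ                0          0
  eq           3.819      9.645
  solve Keq expr → x = 0; check Q = 6.38

[X]_eq = 9.645 M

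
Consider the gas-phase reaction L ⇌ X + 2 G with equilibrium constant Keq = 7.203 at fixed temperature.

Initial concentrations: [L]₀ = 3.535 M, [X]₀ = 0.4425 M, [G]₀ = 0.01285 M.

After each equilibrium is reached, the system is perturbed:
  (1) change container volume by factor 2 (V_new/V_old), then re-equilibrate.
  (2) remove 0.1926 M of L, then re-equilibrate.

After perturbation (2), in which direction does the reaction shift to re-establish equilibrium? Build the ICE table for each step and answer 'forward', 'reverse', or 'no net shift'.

Direction: reverse

Q₀ = 2.0670e-05 vs Keq = 7.203 ⇒ Q<K, forward
Step 1:
                   L          X          G
  Initial      3.535     0.4425    0.01285
  Change      -1.422      1.422      2.844
  Equil        2.113      1.865      2.857
  solve Keq expr → x = 1.422; check Q = 7.203
Then change container volume by factor 2 (V_new/V_old).
Step 2:
                   L          X          G
  Initial      1.056     0.9323      1.428
  Change     -0.3176     0.3176     0.6351
  Equil       0.7389       1.25      2.064
  solve Keq expr → x = 0.3176; check Q = 7.203
Then remove 0.1926 M of L.
Step 3:
                   L          X          G
  Initial     0.5463       1.25      2.064
  Change     0.06632   -0.06632    -0.1326
  Equil       0.6126      1.184      1.931
  solve Keq expr → x = -0.06632; check Q = 7.203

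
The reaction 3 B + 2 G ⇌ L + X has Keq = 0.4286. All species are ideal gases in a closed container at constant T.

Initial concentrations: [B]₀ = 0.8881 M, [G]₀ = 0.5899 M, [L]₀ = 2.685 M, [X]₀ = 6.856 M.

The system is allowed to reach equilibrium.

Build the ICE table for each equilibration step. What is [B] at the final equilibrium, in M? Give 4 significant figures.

Q₀ = 75.52 vs Keq = 0.4286 ⇒ Q>K, reverse
Step 1:
                  B         G         L         X
  I          0.8881    0.5899     2.685     6.856
  C           1.474    0.9825   -0.4913   -0.4913
  E           2.362     1.572     2.194     6.365
  solve Keq expr → x = -0.4913; check Q = 0.4286

[B]_eq = 2.362 M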